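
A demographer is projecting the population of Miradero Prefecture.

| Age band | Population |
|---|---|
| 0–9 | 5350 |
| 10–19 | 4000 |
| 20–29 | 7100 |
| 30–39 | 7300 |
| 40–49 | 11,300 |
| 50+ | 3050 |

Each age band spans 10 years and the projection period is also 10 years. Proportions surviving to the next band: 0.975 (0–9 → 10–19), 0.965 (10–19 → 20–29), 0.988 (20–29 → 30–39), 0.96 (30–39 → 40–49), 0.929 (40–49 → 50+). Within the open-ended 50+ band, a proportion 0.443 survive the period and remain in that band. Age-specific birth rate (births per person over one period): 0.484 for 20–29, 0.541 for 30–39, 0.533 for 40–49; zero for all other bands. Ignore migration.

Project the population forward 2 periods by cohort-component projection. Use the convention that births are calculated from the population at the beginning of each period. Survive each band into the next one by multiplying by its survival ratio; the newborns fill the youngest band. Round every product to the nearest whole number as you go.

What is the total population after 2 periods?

49811

(Bands numbered youngest = 1 to oldest = 6.)
Period 1.
Births: 7100 × 0.484 = 3436  |  7300 × 0.541 = 3949  |  11300 × 0.533 = 6023 → 13408
Band 2: 5350 × 0.975 = 5216
Band 3: 4000 × 0.965 = 3860
Band 4: 7100 × 0.988 = 7015
Band 5: 7300 × 0.96 = 7008
Band 6: 11300 × 0.929 + 3050 × 0.443 = 10498 + 1351 = 11849
End of period: [13408, 5216, 3860, 7015, 7008, 11849]
Period 2.
Births: 3860 × 0.484 = 1868  |  7015 × 0.541 = 3795  |  7008 × 0.533 = 3735 → 9398
Band 2: 13408 × 0.975 = 13073
Band 3: 5216 × 0.965 = 5033
Band 4: 3860 × 0.988 = 3814
Band 5: 7015 × 0.96 = 6734
Band 6: 7008 × 0.929 + 11849 × 0.443 = 6510 + 5249 = 11759
End of period: [9398, 13073, 5033, 3814, 6734, 11759]
Total after period 2: 9398 + 13073 + 5033 + 3814 + 6734 + 11759 = 49811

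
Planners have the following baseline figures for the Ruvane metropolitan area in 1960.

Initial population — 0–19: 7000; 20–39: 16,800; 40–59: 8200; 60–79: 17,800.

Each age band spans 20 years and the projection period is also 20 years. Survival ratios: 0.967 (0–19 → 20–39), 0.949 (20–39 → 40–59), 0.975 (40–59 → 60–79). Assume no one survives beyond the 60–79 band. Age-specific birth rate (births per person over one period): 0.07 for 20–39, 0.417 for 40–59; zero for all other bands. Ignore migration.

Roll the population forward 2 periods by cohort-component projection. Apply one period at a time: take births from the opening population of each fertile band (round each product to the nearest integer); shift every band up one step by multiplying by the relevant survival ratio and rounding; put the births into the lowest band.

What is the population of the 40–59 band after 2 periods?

Period 1.
Births: 16800 * 0.07 = 1176  |  8200 * 0.417 = 3419 ⇒ total 4595
20–39: 7000 * 0.967 = 6769
40–59: 16800 * 0.949 = 15943
60–79: 8200 * 0.975 = 7995
End of period: [4595, 6769, 15943, 7995]
Period 2.
Births: 6769 * 0.07 = 474  |  15943 * 0.417 = 6648 ⇒ total 7122
20–39: 4595 * 0.967 = 4443
40–59: 6769 * 0.949 = 6424
60–79: 15943 * 0.975 = 15544
End of period: [7122, 4443, 6424, 15544]

6424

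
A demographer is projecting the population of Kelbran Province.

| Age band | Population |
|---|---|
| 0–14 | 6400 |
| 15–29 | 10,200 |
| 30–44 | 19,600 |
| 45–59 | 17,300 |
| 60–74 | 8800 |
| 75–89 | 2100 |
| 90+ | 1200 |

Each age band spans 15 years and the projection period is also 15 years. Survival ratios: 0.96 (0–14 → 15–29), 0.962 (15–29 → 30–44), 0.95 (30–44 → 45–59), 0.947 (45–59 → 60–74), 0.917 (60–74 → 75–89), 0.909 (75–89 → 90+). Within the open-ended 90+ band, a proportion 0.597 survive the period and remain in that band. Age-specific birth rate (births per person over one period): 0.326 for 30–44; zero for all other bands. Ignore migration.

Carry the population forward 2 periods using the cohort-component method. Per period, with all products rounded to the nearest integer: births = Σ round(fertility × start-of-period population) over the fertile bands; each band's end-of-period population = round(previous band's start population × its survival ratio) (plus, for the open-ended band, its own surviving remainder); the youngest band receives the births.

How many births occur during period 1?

6390

Let group 1 be 0–14 through group 7 = 90+.
Period 1:
Births: 19600 × 0.326 = 6390
Group 2: 6400 × 0.96 = 6144
Group 3: 10200 × 0.962 = 9812
Group 4: 19600 × 0.95 = 18620
Group 5: 17300 × 0.947 = 16383
Group 6: 8800 × 0.917 = 8070
Group 7: 2100 × 0.909 + 1200 × 0.597 = 1909 + 716 = 2625
→ [6390, 6144, 9812, 18620, 16383, 8070, 2625]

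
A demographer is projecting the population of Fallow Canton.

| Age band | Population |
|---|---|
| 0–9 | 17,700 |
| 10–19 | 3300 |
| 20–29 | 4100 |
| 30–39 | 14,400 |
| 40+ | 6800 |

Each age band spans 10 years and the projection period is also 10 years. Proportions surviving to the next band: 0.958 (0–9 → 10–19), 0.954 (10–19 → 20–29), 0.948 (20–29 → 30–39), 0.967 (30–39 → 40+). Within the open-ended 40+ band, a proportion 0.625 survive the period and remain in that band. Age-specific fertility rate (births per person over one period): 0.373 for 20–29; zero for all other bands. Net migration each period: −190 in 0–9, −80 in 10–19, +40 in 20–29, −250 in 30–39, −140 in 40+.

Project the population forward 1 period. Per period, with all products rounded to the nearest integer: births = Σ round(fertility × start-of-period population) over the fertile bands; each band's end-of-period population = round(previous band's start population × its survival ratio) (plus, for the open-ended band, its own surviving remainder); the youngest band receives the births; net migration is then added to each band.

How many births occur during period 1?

1529

After projecting period 1:
Births: 4100 × 0.373 = 1529
10–19: 17700 × 0.958 = 16957
20–29: 3300 × 0.954 = 3148
30–39: 4100 × 0.948 = 3887
40+: 14400 × 0.967 + 6800 × 0.625 = 13925 + 4250 = 18175
Net migration: 0–9 − 190 → 1339; 10–19 − 80 → 16877; 20–29 + 40 → 3188; 30–39 − 250 → 3637; 40+ − 140 → 18035
End of period: [1339, 16877, 3188, 3637, 18035]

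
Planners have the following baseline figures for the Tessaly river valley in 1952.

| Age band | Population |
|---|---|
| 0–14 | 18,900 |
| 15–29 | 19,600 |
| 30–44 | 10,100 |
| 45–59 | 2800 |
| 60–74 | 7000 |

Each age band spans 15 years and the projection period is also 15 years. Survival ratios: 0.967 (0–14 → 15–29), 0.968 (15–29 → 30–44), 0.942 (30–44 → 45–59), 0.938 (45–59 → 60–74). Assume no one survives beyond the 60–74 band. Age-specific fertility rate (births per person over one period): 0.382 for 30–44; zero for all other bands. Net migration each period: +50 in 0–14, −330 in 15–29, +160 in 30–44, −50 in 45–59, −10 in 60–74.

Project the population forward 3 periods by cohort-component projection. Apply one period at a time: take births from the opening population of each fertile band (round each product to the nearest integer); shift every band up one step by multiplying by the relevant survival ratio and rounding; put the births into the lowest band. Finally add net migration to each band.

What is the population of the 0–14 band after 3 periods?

6747

Period 1.
Births: 10100 × 0.382 = 3858
15–29: 18900 × 0.967 = 18276
30–44: 19600 × 0.968 = 18973
45–59: 10100 × 0.942 = 9514
60–74: 2800 × 0.938 = 2626
Net migration: 0–14 + 50 → 3908; 15–29 − 330 → 17946; 30–44 + 160 → 19133; 45–59 − 50 → 9464; 60–74 − 10 → 2616
End of period: [3908, 17946, 19133, 9464, 2616]
Period 2.
Births: 19133 × 0.382 = 7309
15–29: 3908 × 0.967 = 3779
30–44: 17946 × 0.968 = 17372
45–59: 19133 × 0.942 = 18023
60–74: 9464 × 0.938 = 8877
Net migration: 0–14 + 50 → 7359; 15–29 − 330 → 3449; 30–44 + 160 → 17532; 45–59 − 50 → 17973; 60–74 − 10 → 8867
End of period: [7359, 3449, 17532, 17973, 8867]
Period 3.
Births: 17532 × 0.382 = 6697
15–29: 7359 × 0.967 = 7116
30–44: 3449 × 0.968 = 3339
45–59: 17532 × 0.942 = 16515
60–74: 17973 × 0.938 = 16859
Net migration: 0–14 + 50 → 6747; 15–29 − 330 → 6786; 30–44 + 160 → 3499; 45–59 − 50 → 16465; 60–74 − 10 → 16849
End of period: [6747, 6786, 3499, 16465, 16849]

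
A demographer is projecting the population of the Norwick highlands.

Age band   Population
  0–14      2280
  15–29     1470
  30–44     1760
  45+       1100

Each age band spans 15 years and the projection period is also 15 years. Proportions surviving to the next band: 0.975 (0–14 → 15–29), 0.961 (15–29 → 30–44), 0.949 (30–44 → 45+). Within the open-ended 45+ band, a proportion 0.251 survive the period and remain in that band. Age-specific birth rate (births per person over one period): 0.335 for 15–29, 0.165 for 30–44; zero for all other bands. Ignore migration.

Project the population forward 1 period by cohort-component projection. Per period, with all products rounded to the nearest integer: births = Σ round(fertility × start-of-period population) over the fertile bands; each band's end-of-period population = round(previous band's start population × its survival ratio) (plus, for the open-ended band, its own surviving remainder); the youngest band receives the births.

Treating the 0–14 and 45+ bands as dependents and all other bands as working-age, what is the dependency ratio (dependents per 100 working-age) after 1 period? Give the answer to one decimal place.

(Bands numbered youngest = 1 to oldest = 4.)
After projecting period 1:
Births: 1470 × 0.335 = 492  |  1760 × 0.165 = 290 ⇒ total 782
Band 2: 2280 × 0.975 = 2223
Band 3: 1470 × 0.961 = 1413
Band 4: 1760 × 0.949 + 1100 × 0.251 = 1670 + 276 = 1946
→ [782, 2223, 1413, 1946]
Dependents (band 0–14 + band 45+) = 782 + 1946 = 2728; working-age = 3636; ratio = 2728/3636 × 100 = 75.0

75.0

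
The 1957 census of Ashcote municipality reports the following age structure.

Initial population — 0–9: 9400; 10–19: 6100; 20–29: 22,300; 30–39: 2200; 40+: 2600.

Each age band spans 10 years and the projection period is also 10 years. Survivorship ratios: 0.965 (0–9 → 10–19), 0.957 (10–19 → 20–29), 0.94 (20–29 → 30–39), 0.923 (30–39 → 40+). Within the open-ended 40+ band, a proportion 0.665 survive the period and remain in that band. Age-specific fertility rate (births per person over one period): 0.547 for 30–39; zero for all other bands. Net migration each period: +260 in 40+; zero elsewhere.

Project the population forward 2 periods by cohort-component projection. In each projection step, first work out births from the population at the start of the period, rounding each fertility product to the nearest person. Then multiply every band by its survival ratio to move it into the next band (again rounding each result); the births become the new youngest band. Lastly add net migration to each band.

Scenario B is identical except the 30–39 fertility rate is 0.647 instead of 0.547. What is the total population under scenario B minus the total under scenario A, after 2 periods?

2308

(Groups numbered youngest = 1 to oldest = 5.)
Period 1.
Births: 2200 × 0.547 = 1203
Group 2: 9400 × 0.965 = 9071
Group 3: 6100 × 0.957 = 5838
Group 4: 22300 × 0.94 = 20962
Group 5: 2200 × 0.923 + 2600 × 0.665 = 2031 + 1729 = 3760
Net migration: Group 5 + 260 → 4020
End of period: [1203, 9071, 5838, 20962, 4020]
Period 2.
Births: 20962 × 0.547 = 11466
Group 2: 1203 × 0.965 = 1161
Group 3: 9071 × 0.957 = 8681
Group 4: 5838 × 0.94 = 5488
Group 5: 20962 × 0.923 + 4020 × 0.665 = 19348 + 2673 = 22021
Net migration: Group 5 + 260 → 22281
End of period: [11466, 1161, 8681, 5488, 22281]
Scenario A total after 2 periods: 49077
Scenario B projection —
Period 1.
Births: 2200 × 0.647 = 1423
Group 2: 9400 × 0.965 = 9071
Group 3: 6100 × 0.957 = 5838
Group 4: 22300 × 0.94 = 20962
Group 5: 2200 × 0.923 + 2600 × 0.665 = 2031 + 1729 = 3760
Net migration: Group 5 + 260 → 4020
End of period: [1423, 9071, 5838, 20962, 4020]
Period 2.
Births: 20962 × 0.647 = 13562
Group 2: 1423 × 0.965 = 1373
Group 3: 9071 × 0.957 = 8681
Group 4: 5838 × 0.94 = 5488
Group 5: 20962 × 0.923 + 4020 × 0.665 = 19348 + 2673 = 22021
Net migration: Group 5 + 260 → 22281
End of period: [13562, 1373, 8681, 5488, 22281]
Scenario B total after 2 periods: 51385
Difference B − A = 51385 − 49077 = 2308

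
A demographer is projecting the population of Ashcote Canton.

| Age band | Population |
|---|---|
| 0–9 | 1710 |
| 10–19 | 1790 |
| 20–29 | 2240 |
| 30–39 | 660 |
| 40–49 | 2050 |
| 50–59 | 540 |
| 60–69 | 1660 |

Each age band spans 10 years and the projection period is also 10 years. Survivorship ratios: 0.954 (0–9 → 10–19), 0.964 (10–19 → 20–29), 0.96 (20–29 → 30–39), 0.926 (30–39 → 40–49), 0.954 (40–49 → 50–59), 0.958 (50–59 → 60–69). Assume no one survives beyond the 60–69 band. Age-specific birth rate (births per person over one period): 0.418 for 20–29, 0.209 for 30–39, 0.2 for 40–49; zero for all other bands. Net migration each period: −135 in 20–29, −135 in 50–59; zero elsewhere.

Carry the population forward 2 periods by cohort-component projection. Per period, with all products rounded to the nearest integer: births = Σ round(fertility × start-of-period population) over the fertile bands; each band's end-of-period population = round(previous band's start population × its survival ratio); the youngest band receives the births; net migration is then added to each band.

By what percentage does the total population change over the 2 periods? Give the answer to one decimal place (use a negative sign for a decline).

[period 1]
Births: 2240 × 0.418 = 936 ; 660 × 0.209 = 138 ; 2050 × 0.2 = 410 → 1484
10–19: 1710 × 0.954 = 1631
20–29: 1790 × 0.964 = 1726
30–39: 2240 × 0.96 = 2150
40–49: 660 × 0.926 = 611
50–59: 2050 × 0.954 = 1956
60–69: 540 × 0.958 = 517
Net migration: 20–29 − 135 → 1591; 50–59 − 135 → 1821
→ [1484, 1631, 1591, 2150, 611, 1821, 517]
[period 2]
Births: 1591 × 0.418 = 665 ; 2150 × 0.209 = 449 ; 611 × 0.2 = 122 → 1236
10–19: 1484 × 0.954 = 1416
20–29: 1631 × 0.964 = 1572
30–39: 1591 × 0.96 = 1527
40–49: 2150 × 0.926 = 1991
50–59: 611 × 0.954 = 583
60–69: 1821 × 0.958 = 1745
Net migration: 20–29 − 135 → 1437; 50–59 − 135 → 448
→ [1236, 1416, 1437, 1527, 1991, 448, 1745]
Total: 10650 → 9800; change = -850; percentage change = -8.0%

-8.0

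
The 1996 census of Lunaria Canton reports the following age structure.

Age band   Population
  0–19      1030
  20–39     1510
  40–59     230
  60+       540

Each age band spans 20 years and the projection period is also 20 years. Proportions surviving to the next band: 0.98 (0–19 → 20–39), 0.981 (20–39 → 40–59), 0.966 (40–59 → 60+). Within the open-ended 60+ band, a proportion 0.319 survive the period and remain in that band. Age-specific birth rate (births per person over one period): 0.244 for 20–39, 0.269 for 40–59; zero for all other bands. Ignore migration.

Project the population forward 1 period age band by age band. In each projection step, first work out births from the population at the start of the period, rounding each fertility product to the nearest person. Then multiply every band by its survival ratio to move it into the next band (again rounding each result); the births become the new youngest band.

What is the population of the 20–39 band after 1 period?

— Period 1 —
Births: 1510 × 0.244 = 368  |  230 × 0.269 = 62 → total 430
20–39: 1030 × 0.98 = 1009
40–59: 1510 × 0.981 = 1481
60+: 230 × 0.966 + 540 × 0.319 = 222 + 172 = 394
Giving 430 / 1009 / 1481 / 394.

1009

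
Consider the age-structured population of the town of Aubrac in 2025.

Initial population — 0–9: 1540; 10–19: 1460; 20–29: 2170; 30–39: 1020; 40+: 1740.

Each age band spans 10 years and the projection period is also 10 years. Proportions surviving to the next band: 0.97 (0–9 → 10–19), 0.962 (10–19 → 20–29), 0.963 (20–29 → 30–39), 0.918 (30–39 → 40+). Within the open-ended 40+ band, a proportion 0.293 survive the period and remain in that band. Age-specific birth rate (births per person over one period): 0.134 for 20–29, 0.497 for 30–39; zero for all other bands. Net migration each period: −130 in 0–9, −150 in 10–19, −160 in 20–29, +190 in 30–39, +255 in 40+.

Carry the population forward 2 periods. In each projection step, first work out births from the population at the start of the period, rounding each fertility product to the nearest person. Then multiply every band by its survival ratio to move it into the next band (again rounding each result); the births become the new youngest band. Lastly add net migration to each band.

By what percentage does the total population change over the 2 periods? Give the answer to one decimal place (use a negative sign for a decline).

— Period 1 —
Births: 2170 * 0.134 = 291, 1020 * 0.497 = 507 ⇒ total 798
10–19: 1540 * 0.97 = 1494
20–29: 1460 * 0.962 = 1405
30–39: 2170 * 0.963 = 2090
40+: 1020 * 0.918 + 1740 * 0.293 = 936 + 510 = 1446
Net migration: 0–9 − 130 → 668; 10–19 − 150 → 1344; 20–29 − 160 → 1245; 30–39 + 190 → 2280; 40+ + 255 → 1701
End of period: [668, 1344, 1245, 2280, 1701]
— Period 2 —
Births: 1245 * 0.134 = 167, 2280 * 0.497 = 1133 ⇒ total 1300
10–19: 668 * 0.97 = 648
20–29: 1344 * 0.962 = 1293
30–39: 1245 * 0.963 = 1199
40+: 2280 * 0.918 + 1701 * 0.293 = 2093 + 498 = 2591
Net migration: 0–9 − 130 → 1170; 10–19 − 150 → 498; 20–29 − 160 → 1133; 30–39 + 190 → 1389; 40+ + 255 → 2846
End of period: [1170, 498, 1133, 1389, 2846]
Total: 7930 → 7036; change = -894; percentage change = -11.3%

-11.3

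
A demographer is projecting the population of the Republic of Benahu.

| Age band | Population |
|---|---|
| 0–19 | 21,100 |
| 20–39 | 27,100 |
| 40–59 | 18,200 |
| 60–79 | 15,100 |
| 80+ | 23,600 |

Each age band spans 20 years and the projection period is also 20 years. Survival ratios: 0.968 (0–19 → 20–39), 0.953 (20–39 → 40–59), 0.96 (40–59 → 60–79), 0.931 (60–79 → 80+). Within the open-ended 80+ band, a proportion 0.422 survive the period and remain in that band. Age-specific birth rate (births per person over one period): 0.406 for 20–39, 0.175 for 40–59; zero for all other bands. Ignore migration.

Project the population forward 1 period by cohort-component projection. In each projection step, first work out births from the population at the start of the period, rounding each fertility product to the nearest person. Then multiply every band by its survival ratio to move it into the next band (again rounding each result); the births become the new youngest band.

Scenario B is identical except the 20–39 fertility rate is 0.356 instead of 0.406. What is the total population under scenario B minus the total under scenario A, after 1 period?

-1355

Numbering the bands 1..5 from youngest to oldest:
— Period 1 —
Births: 27100 × 0.406 = 11003, 18200 × 0.175 = 3185 ⇒ total 14188
Band 2: 21100 × 0.968 = 20425
Band 3: 27100 × 0.953 = 25826
Band 4: 18200 × 0.96 = 17472
Band 5: 15100 × 0.931 + 23600 × 0.422 = 14058 + 9959 = 24017
Giving 14188 / 20425 / 25826 / 17472 / 24017.
Scenario A total after 1 period: 101928
Scenario B projection —
— Period 1 —
Births: 27100 × 0.356 = 9648, 18200 × 0.175 = 3185 ⇒ total 12833
Band 2: 21100 × 0.968 = 20425
Band 3: 27100 × 0.953 = 25826
Band 4: 18200 × 0.96 = 17472
Band 5: 15100 × 0.931 + 23600 × 0.422 = 14058 + 9959 = 24017
Giving 12833 / 20425 / 25826 / 17472 / 24017.
Scenario B total after 1 period: 100573
Difference B − A = 100573 − 101928 = -1355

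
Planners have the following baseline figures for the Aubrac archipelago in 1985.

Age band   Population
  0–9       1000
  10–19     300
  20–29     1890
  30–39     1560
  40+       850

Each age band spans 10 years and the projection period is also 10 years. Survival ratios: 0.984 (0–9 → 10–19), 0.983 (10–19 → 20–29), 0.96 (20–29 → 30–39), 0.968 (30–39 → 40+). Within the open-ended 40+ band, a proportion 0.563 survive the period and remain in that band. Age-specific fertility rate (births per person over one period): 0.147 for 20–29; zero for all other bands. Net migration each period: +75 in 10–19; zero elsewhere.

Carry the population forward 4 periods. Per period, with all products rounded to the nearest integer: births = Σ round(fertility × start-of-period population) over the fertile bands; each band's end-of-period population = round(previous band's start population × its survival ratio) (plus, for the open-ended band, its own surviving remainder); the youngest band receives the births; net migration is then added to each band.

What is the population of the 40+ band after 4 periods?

Period 1.
Births: 1890 * 0.147 = 278
10–19: 1000 * 0.984 = 984
20–29: 300 * 0.983 = 295
30–39: 1890 * 0.96 = 1814
40+: 1560 * 0.968 + 850 * 0.563 = 1510 + 479 = 1989
Net migration: 10–19 + 75 → 1059
Population now: 0–9=278, 10–19=1059, 20–29=295, 30–39=1814, 40+=1989
Period 2.
Births: 295 * 0.147 = 43
10–19: 278 * 0.984 = 274
20–29: 1059 * 0.983 = 1041
30–39: 295 * 0.96 = 283
40+: 1814 * 0.968 + 1989 * 0.563 = 1756 + 1120 = 2876
Net migration: 10–19 + 75 → 349
Population now: 0–9=43, 10–19=349, 20–29=1041, 30–39=283, 40+=2876
Period 3.
Births: 1041 * 0.147 = 153
10–19: 43 * 0.984 = 42
20–29: 349 * 0.983 = 343
30–39: 1041 * 0.96 = 999
40+: 283 * 0.968 + 2876 * 0.563 = 274 + 1619 = 1893
Net migration: 10–19 + 75 → 117
Population now: 0–9=153, 10–19=117, 20–29=343, 30–39=999, 40+=1893
Period 4.
Births: 343 * 0.147 = 50
10–19: 153 * 0.984 = 151
20–29: 117 * 0.983 = 115
30–39: 343 * 0.96 = 329
40+: 999 * 0.968 + 1893 * 0.563 = 967 + 1066 = 2033
Net migration: 10–19 + 75 → 226
Population now: 0–9=50, 10–19=226, 20–29=115, 30–39=329, 40+=2033

2033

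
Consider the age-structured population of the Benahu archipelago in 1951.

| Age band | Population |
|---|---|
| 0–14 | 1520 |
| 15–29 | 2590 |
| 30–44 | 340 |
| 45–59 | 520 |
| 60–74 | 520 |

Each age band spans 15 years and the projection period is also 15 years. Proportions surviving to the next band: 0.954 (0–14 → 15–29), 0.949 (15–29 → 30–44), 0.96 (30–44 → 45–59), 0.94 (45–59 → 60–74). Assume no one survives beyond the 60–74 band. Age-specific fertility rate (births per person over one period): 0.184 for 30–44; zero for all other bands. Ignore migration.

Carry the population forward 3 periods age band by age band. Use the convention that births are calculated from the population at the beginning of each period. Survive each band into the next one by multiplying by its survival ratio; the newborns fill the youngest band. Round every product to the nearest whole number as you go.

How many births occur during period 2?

[period 1]
Births: 340 × 0.184 = 63
15–29: 1520 × 0.954 = 1450
30–44: 2590 × 0.949 = 2458
45–59: 340 × 0.96 = 326
60–74: 520 × 0.94 = 489
Giving 63 / 1450 / 2458 / 326 / 489.
[period 2]
Births: 2458 × 0.184 = 452
15–29: 63 × 0.954 = 60
30–44: 1450 × 0.949 = 1376
45–59: 2458 × 0.96 = 2360
60–74: 326 × 0.94 = 306
Giving 452 / 60 / 1376 / 2360 / 306.

452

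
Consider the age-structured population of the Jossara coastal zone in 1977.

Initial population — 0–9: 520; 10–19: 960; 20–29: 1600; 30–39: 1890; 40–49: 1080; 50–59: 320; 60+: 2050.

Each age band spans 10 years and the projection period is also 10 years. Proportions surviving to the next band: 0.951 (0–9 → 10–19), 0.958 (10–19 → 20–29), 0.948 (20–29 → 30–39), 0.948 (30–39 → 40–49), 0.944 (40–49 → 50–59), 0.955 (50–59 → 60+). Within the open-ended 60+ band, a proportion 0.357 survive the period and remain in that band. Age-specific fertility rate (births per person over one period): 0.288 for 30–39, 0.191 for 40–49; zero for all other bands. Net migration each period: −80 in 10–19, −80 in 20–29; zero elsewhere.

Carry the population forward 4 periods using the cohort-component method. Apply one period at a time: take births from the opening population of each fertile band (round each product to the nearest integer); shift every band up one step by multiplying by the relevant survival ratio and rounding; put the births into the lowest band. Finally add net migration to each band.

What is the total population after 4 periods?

Call the groups 1 to 7, youngest first.
After projecting period 1:
Births: 1890 × 0.288 = 544, 1080 × 0.191 = 206 → total 750
Group 2: 520 × 0.951 = 495
Group 3: 960 × 0.958 = 920
Group 4: 1600 × 0.948 = 1517
Group 5: 1890 × 0.948 = 1792
Group 6: 1080 × 0.944 = 1020
Group 7: 320 × 0.955 + 2050 × 0.357 = 306 + 732 = 1038
Net migration: Group 2 − 80 → 415; Group 3 − 80 → 840
Population now: 0–9=750, 10–19=415, 20–29=840, 30–39=1517, 40–49=1792, 50–59=1020, 60+=1038
After projecting period 2:
Births: 1517 × 0.288 = 437, 1792 × 0.191 = 342 → total 779
Group 2: 750 × 0.951 = 713
Group 3: 415 × 0.958 = 398
Group 4: 840 × 0.948 = 796
Group 5: 1517 × 0.948 = 1438
Group 6: 1792 × 0.944 = 1692
Group 7: 1020 × 0.955 + 1038 × 0.357 = 974 + 371 = 1345
Net migration: Group 2 − 80 → 633; Group 3 − 80 → 318
Population now: 0–9=779, 10–19=633, 20–29=318, 30–39=796, 40–49=1438, 50–59=1692, 60+=1345
After projecting period 3:
Births: 796 × 0.288 = 229, 1438 × 0.191 = 275 → total 504
Group 2: 779 × 0.951 = 741
Group 3: 633 × 0.958 = 606
Group 4: 318 × 0.948 = 301
Group 5: 796 × 0.948 = 755
Group 6: 1438 × 0.944 = 1357
Group 7: 1692 × 0.955 + 1345 × 0.357 = 1616 + 480 = 2096
Net migration: Group 2 − 80 → 661; Group 3 − 80 → 526
Population now: 0–9=504, 10–19=661, 20–29=526, 30–39=301, 40–49=755, 50–59=1357, 60+=2096
After projecting period 4:
Births: 301 × 0.288 = 87, 755 × 0.191 = 144 → total 231
Group 2: 504 × 0.951 = 479
Group 3: 661 × 0.958 = 633
Group 4: 526 × 0.948 = 499
Group 5: 301 × 0.948 = 285
Group 6: 755 × 0.944 = 713
Group 7: 1357 × 0.955 + 2096 × 0.357 = 1296 + 748 = 2044
Net migration: Group 2 − 80 → 399; Group 3 − 80 → 553
Population now: 0–9=231, 10–19=399, 20–29=553, 30–39=499, 40–49=285, 50–59=713, 60+=2044
Total after period 4: 231 + 399 + 553 + 499 + 285 + 713 + 2044 = 4724

4724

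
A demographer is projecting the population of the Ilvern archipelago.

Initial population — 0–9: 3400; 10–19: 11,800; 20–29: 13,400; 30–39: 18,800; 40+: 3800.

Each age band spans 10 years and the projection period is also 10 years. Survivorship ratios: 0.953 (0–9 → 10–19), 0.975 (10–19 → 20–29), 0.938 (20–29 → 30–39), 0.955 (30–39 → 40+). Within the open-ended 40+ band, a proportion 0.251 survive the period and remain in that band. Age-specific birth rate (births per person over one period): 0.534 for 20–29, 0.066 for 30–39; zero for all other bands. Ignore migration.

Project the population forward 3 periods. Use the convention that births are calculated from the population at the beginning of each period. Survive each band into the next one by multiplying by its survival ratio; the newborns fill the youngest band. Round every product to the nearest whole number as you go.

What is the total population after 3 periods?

34320

Call the groups 1 to 5, youngest first.
Period 1:
Births: 13400 × 0.534 = 7156, 18800 × 0.066 = 1241 ⇒ total 8397
Group 2: 3400 × 0.953 = 3240
Group 3: 11800 × 0.975 = 11505
Group 4: 13400 × 0.938 = 12569
Group 5: 18800 × 0.955 + 3800 × 0.251 = 17954 + 954 = 18908
→ [8397, 3240, 11505, 12569, 18908]
Period 2:
Births: 11505 × 0.534 = 6144, 12569 × 0.066 = 830 ⇒ total 6974
Group 2: 8397 × 0.953 = 8002
Group 3: 3240 × 0.975 = 3159
Group 4: 11505 × 0.938 = 10792
Group 5: 12569 × 0.955 + 18908 × 0.251 = 12003 + 4746 = 16749
→ [6974, 8002, 3159, 10792, 16749]
Period 3:
Births: 3159 × 0.534 = 1687, 10792 × 0.066 = 712 ⇒ total 2399
Group 2: 6974 × 0.953 = 6646
Group 3: 8002 × 0.975 = 7802
Group 4: 3159 × 0.938 = 2963
Group 5: 10792 × 0.955 + 16749 × 0.251 = 10306 + 4204 = 14510
→ [2399, 6646, 7802, 2963, 14510]
Total after period 3: 2399 + 6646 + 7802 + 2963 + 14510 = 34320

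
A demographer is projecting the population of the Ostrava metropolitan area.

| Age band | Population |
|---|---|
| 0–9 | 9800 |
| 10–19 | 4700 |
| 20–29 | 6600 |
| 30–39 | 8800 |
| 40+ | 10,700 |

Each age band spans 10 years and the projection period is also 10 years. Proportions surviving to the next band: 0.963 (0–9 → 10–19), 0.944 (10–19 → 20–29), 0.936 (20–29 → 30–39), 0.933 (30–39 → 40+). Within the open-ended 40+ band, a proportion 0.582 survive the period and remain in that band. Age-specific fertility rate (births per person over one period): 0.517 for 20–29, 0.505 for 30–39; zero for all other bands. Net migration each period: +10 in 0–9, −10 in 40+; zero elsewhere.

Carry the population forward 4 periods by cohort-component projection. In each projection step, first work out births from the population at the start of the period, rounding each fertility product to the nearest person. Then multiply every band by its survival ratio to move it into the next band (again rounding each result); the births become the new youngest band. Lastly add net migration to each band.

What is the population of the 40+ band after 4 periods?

After projecting period 1:
Births: 6600 × 0.517 = 3412, 8800 × 0.505 = 4444 ⇒ total 7856
10–19: 9800 × 0.963 = 9437
20–29: 4700 × 0.944 = 4437
30–39: 6600 × 0.936 = 6178
40+: 8800 × 0.933 + 10700 × 0.582 = 8210 + 6227 = 14437
Net migration: 0–9 + 10 → 7866; 40+ − 10 → 14427
Population now: 0–9=7866, 10–19=9437, 20–29=4437, 30–39=6178, 40+=14427
After projecting period 2:
Births: 4437 × 0.517 = 2294, 6178 × 0.505 = 3120 ⇒ total 5414
10–19: 7866 × 0.963 = 7575
20–29: 9437 × 0.944 = 8909
30–39: 4437 × 0.936 = 4153
40+: 6178 × 0.933 + 14427 × 0.582 = 5764 + 8397 = 14161
Net migration: 0–9 + 10 → 5424; 40+ − 10 → 14151
Population now: 0–9=5424, 10–19=7575, 20–29=8909, 30–39=4153, 40+=14151
After projecting period 3:
Births: 8909 × 0.517 = 4606, 4153 × 0.505 = 2097 ⇒ total 6703
10–19: 5424 × 0.963 = 5223
20–29: 7575 × 0.944 = 7151
30–39: 8909 × 0.936 = 8339
40+: 4153 × 0.933 + 14151 × 0.582 = 3875 + 8236 = 12111
Net migration: 0–9 + 10 → 6713; 40+ − 10 → 12101
Population now: 0–9=6713, 10–19=5223, 20–29=7151, 30–39=8339, 40+=12101
After projecting period 4:
Births: 7151 × 0.517 = 3697, 8339 × 0.505 = 4211 ⇒ total 7908
10–19: 6713 × 0.963 = 6465
20–29: 5223 × 0.944 = 4931
30–39: 7151 × 0.936 = 6693
40+: 8339 × 0.933 + 12101 × 0.582 = 7780 + 7043 = 14823
Net migration: 0–9 + 10 → 7918; 40+ − 10 → 14813
Population now: 0–9=7918, 10–19=6465, 20–29=4931, 30–39=6693, 40+=14813

14813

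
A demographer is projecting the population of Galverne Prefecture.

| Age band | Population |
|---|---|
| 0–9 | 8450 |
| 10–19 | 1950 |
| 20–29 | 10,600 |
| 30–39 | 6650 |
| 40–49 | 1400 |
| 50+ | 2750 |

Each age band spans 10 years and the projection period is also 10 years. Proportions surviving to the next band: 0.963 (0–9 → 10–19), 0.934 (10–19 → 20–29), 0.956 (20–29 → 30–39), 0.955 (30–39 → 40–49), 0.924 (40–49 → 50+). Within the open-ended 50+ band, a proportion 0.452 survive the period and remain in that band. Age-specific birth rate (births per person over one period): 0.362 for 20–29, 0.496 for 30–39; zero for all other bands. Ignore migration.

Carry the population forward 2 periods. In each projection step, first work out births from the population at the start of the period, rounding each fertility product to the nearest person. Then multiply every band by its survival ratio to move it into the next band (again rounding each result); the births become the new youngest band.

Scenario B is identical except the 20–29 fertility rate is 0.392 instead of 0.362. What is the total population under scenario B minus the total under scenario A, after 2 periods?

361

(Groups numbered youngest = 1 to oldest = 6.)
Period 1:
Births: 10600 × 0.362 = 3837  |  6650 × 0.496 = 3298 → total 7135
Group 2: 8450 × 0.963 = 8137
Group 3: 1950 × 0.934 = 1821
Group 4: 10600 × 0.956 = 10134
Group 5: 6650 × 0.955 = 6351
Group 6: 1400 × 0.924 + 2750 × 0.452 = 1294 + 1243 = 2537
→ [7135, 8137, 1821, 10134, 6351, 2537]
Period 2:
Births: 1821 × 0.362 = 659  |  10134 × 0.496 = 5026 → total 5685
Group 2: 7135 × 0.963 = 6871
Group 3: 8137 × 0.934 = 7600
Group 4: 1821 × 0.956 = 1741
Group 5: 10134 × 0.955 = 9678
Group 6: 6351 × 0.924 + 2537 × 0.452 = 5868 + 1147 = 7015
→ [5685, 6871, 7600, 1741, 9678, 7015]
Scenario A total after 2 periods: 38590
Scenario B projection —
Period 1:
Births: 10600 × 0.392 = 4155  |  6650 × 0.496 = 3298 → total 7453
Group 2: 8450 × 0.963 = 8137
Group 3: 1950 × 0.934 = 1821
Group 4: 10600 × 0.956 = 10134
Group 5: 6650 × 0.955 = 6351
Group 6: 1400 × 0.924 + 2750 × 0.452 = 1294 + 1243 = 2537
→ [7453, 8137, 1821, 10134, 6351, 2537]
Period 2:
Births: 1821 × 0.392 = 714  |  10134 × 0.496 = 5026 → total 5740
Group 2: 7453 × 0.963 = 7177
Group 3: 8137 × 0.934 = 7600
Group 4: 1821 × 0.956 = 1741
Group 5: 10134 × 0.955 = 9678
Group 6: 6351 × 0.924 + 2537 × 0.452 = 5868 + 1147 = 7015
→ [5740, 7177, 7600, 1741, 9678, 7015]
Scenario B total after 2 periods: 38951
Difference B − A = 38951 − 38590 = 361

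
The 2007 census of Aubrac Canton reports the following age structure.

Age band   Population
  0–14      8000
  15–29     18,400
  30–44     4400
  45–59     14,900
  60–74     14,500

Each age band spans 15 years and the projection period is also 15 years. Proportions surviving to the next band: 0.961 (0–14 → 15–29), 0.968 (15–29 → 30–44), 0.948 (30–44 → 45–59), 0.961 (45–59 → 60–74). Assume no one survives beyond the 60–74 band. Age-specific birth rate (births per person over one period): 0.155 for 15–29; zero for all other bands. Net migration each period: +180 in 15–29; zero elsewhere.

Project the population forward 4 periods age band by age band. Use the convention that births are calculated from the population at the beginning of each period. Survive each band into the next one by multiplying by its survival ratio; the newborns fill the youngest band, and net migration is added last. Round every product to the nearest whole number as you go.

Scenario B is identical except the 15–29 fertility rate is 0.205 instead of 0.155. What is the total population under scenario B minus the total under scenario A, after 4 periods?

Call the bands 1 to 5, youngest first.
After projecting period 1:
Births: 18400 * 0.155 = 2852
Band 2: 8000 * 0.961 = 7688
Band 3: 18400 * 0.968 = 17811
Band 4: 4400 * 0.948 = 4171
Band 5: 14900 * 0.961 = 14319
Net migration: Band 2 + 180 → 7868
Giving 2852 / 7868 / 17811 / 4171 / 14319.
After projecting period 2:
Births: 7868 * 0.155 = 1220
Band 2: 2852 * 0.961 = 2741
Band 3: 7868 * 0.968 = 7616
Band 4: 17811 * 0.948 = 16885
Band 5: 4171 * 0.961 = 4008
Net migration: Band 2 + 180 → 2921
Giving 1220 / 2921 / 7616 / 16885 / 4008.
After projecting period 3:
Births: 2921 * 0.155 = 453
Band 2: 1220 * 0.961 = 1172
Band 3: 2921 * 0.968 = 2828
Band 4: 7616 * 0.948 = 7220
Band 5: 16885 * 0.961 = 16226
Net migration: Band 2 + 180 → 1352
Giving 453 / 1352 / 2828 / 7220 / 16226.
After projecting period 4:
Births: 1352 * 0.155 = 210
Band 2: 453 * 0.961 = 435
Band 3: 1352 * 0.968 = 1309
Band 4: 2828 * 0.948 = 2681
Band 5: 7220 * 0.961 = 6938
Net migration: Band 2 + 180 → 615
Giving 210 / 615 / 1309 / 2681 / 6938.
Scenario A total after 4 periods: 11753
Scenario B projection —
After projecting period 1:
Births: 18400 * 0.205 = 3772
Band 2: 8000 * 0.961 = 7688
Band 3: 18400 * 0.968 = 17811
Band 4: 4400 * 0.948 = 4171
Band 5: 14900 * 0.961 = 14319
Net migration: Band 2 + 180 → 7868
Giving 3772 / 7868 / 17811 / 4171 / 14319.
After projecting period 2:
Births: 7868 * 0.205 = 1613
Band 2: 3772 * 0.961 = 3625
Band 3: 7868 * 0.968 = 7616
Band 4: 17811 * 0.948 = 16885
Band 5: 4171 * 0.961 = 4008
Net migration: Band 2 + 180 → 3805
Giving 1613 / 3805 / 7616 / 16885 / 4008.
After projecting period 3:
Births: 3805 * 0.205 = 780
Band 2: 1613 * 0.961 = 1550
Band 3: 3805 * 0.968 = 3683
Band 4: 7616 * 0.948 = 7220
Band 5: 16885 * 0.961 = 16226
Net migration: Band 2 + 180 → 1730
Giving 780 / 1730 / 3683 / 7220 / 16226.
After projecting period 4:
Births: 1730 * 0.205 = 355
Band 2: 780 * 0.961 = 750
Band 3: 1730 * 0.968 = 1675
Band 4: 3683 * 0.948 = 3491
Band 5: 7220 * 0.961 = 6938
Net migration: Band 2 + 180 → 930
Giving 355 / 930 / 1675 / 3491 / 6938.
Scenario B total after 4 periods: 13389
Difference B − A = 13389 − 11753 = 1636

1636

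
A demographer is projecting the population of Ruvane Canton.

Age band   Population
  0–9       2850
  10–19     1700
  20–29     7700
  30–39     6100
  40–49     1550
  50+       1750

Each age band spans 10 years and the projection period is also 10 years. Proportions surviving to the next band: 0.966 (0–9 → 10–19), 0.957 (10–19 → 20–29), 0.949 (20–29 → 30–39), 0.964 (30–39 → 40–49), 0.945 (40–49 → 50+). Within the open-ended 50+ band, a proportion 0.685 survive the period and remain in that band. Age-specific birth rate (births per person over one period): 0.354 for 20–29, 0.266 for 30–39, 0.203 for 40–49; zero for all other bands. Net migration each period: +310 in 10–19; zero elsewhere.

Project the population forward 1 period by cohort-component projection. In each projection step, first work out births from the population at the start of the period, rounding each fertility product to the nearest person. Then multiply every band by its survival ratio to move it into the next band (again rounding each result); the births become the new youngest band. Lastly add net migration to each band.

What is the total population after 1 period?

— Period 1 —
Births: 7700 × 0.354 = 2726  |  6100 × 0.266 = 1623  |  1550 × 0.203 = 315 ⇒ total 4664
10–19: 2850 × 0.966 = 2753
20–29: 1700 × 0.957 = 1627
30–39: 7700 × 0.949 = 7307
40–49: 6100 × 0.964 = 5880
50+: 1550 × 0.945 + 1750 × 0.685 = 1465 + 1199 = 2664
Net migration: 10–19 + 310 → 3063
Population now: 0–9=4664, 10–19=3063, 20–29=1627, 30–39=7307, 40–49=5880, 50+=2664
Total after period 1: 4664 + 3063 + 1627 + 7307 + 5880 + 2664 = 25205

25205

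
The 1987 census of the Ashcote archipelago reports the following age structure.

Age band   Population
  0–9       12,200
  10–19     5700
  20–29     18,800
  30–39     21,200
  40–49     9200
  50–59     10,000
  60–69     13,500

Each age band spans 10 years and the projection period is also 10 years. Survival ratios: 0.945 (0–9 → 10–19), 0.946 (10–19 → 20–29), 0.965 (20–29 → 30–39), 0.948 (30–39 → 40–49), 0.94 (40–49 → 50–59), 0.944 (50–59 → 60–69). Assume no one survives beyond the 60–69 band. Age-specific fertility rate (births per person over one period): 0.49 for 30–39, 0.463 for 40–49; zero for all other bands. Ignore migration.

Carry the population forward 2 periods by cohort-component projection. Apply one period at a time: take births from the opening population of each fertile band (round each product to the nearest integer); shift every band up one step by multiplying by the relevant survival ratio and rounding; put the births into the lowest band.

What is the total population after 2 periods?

(Groups numbered youngest = 1 to oldest = 7.)
After projecting period 1:
Births: 21200 × 0.49 = 10388 ; 9200 × 0.463 = 4260 → 14648
Group 2: 12200 × 0.945 = 11529
Group 3: 5700 × 0.946 = 5392
Group 4: 18800 × 0.965 = 18142
Group 5: 21200 × 0.948 = 20098
Group 6: 9200 × 0.94 = 8648
Group 7: 10000 × 0.944 = 9440
→ [14648, 11529, 5392, 18142, 20098, 8648, 9440]
After projecting period 2:
Births: 18142 × 0.49 = 8890 ; 20098 × 0.463 = 9305 → 18195
Group 2: 14648 × 0.945 = 13842
Group 3: 11529 × 0.946 = 10906
Group 4: 5392 × 0.965 = 5203
Group 5: 18142 × 0.948 = 17199
Group 6: 20098 × 0.94 = 18892
Group 7: 8648 × 0.944 = 8164
→ [18195, 13842, 10906, 5203, 17199, 18892, 8164]
Total after period 2: 18195 + 13842 + 10906 + 5203 + 17199 + 18892 + 8164 = 92401

92401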